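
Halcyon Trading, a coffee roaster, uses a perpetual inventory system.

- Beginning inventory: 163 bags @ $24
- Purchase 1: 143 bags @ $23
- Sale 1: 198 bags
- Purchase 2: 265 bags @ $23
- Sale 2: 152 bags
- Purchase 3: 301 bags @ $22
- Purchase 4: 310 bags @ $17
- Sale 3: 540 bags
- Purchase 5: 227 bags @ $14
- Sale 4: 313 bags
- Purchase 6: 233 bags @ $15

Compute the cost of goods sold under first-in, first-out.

COGS = $25,482

Sale 1 (198) [FIFO — oldest first]: 163 @ $24 + 35 @ $23 = $4,717
Sale 2 (152) [FIFO — oldest first]: 108 @ $23 + 44 @ $23 = $3,496
Sale 3 (540) [FIFO — oldest first]: 221 @ $23 + 301 @ $22 + 18 @ $17 = $12,011
Sale 4 (313) [FIFO — oldest first]: 292 @ $17 + 21 @ $14 = $5,258
Total COGS = $4,717 + $3,496 + $12,011 + $5,258 = $25,482
Ending inventory: 206 @ $14 + 233 @ $15 = $6,379
Check: goods available $31,861 = COGS $25,482 + ending $6,379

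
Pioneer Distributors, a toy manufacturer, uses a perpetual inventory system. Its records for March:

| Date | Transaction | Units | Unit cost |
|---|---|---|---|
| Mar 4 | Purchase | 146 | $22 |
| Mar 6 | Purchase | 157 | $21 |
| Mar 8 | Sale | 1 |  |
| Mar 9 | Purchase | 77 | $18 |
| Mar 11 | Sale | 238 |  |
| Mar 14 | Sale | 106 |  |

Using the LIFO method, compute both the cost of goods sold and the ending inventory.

Mar 8, 1 sold [LIFO — newest first]: 1 @ $21 = $21
Mar 11, 238 sold [LIFO — newest first]: 77 @ $18 + 156 @ $21 + 5 @ $22 = $4,772
Mar 14, 106 sold [LIFO — newest first]: 106 @ $22 = $2,332
Total COGS = $21 + $4,772 + $2,332 = $7,125
Ending inventory: 35 @ $22 = $770

COGS = $7,125; ending inventory = $770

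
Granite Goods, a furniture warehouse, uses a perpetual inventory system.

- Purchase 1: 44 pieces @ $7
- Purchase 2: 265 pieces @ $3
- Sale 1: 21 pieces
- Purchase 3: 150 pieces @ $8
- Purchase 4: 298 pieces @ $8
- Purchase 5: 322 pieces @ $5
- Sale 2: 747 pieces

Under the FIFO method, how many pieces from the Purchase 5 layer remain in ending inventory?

Sale 1 (21) [FIFO — oldest first]: 21 @ $7 = $147
Sale 2 (747) [FIFO — oldest first]: 23 @ $7 + 265 @ $3 + 150 @ $8 + 298 @ $8 + 11 @ $5 = $4,595
Total COGS = $147 + $4,595 = $4,742
Ending inventory: 311 @ $5 = $1,555
Check: goods available $6,297 = COGS $4,742 + ending $1,555

311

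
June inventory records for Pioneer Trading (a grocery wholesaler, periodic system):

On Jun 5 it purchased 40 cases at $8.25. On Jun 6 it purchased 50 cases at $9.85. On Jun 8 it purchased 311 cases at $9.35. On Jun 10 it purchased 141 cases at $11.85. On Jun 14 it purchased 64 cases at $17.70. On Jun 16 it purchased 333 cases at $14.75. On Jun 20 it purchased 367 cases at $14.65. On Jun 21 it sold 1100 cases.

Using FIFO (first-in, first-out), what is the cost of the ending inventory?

Jun 21, 1100 sold [FIFO — oldest first]: 40 @ $8.25 + 50 @ $9.85 + 311 @ $9.35 + 141 @ $11.85 + 64 @ $17.70 + 333 @ $14.75 + 161 @ $14.65 = $13,804.40
Ending inventory: 206 @ $14.65 = $3,017.90
Check: goods available $16,822.30 = COGS $13,804.40 + ending $3,017.90

Ending inventory = $3,017.90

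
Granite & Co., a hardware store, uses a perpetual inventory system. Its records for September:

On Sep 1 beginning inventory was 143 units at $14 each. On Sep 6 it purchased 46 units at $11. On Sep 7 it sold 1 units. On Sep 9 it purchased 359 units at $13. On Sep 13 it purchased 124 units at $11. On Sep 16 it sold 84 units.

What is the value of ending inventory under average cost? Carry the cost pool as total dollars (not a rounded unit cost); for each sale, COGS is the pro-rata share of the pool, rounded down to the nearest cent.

Ending inventory = $7,458.44

After Sep 1: 143 on hand, pool $2,002.00 (≈ $14.0000 each)
After Sep 6: 189 on hand, pool $2,508.00 (≈ $13.2698 each)
Sep 7, sell 1: 1/189 × $2,508.00 → $13.26
After Sep 9: 547 on hand, pool $7,161.74 (≈ $13.0928 each)
After Sep 13: 671 on hand, pool $8,525.74 (≈ $12.7060 each)
Sep 16, sell 84: 84/671 × $8,525.74 → $1,067.30
Total COGS = $13.26 + $1,067.30 = $1,080.56
Ending inventory (cost pool remaining) = $7,458.44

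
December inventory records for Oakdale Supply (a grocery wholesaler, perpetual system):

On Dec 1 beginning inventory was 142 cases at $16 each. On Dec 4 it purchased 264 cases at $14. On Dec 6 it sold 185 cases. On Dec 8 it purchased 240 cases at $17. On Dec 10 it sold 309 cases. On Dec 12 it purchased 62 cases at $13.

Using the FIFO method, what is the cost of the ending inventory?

Ending inventory = $3,390

Dec 6, 185 sold [FIFO — oldest first]: 142 @ $16 + 43 @ $14 = $2,874
Dec 10, 309 sold [FIFO — oldest first]: 221 @ $14 + 88 @ $17 = $4,590
Total COGS = $2,874 + $4,590 = $7,464
Ending inventory: 152 @ $17 + 62 @ $13 = $3,390
Check: goods available $10,854 = COGS $7,464 + ending $3,390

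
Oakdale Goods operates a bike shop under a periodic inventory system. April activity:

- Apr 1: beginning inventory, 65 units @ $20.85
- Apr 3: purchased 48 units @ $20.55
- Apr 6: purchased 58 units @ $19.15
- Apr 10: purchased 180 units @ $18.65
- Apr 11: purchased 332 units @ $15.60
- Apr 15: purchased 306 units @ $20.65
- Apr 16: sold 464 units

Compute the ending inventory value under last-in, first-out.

Ending inventory = $9,523.75

Apr 16, 464 sold [LIFO — newest first]: 306 @ $20.65 + 158 @ $15.60 = $8,783.70
Ending inventory: 65 @ $20.85 + 48 @ $20.55 + 58 @ $19.15 + 180 @ $18.65 + 174 @ $15.60 = $9,523.75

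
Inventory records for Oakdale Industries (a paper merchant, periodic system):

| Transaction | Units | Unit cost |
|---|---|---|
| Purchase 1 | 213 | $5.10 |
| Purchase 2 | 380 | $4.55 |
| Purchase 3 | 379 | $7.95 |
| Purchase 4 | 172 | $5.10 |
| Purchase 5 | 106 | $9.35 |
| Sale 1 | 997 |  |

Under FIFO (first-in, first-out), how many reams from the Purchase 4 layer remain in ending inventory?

147

Sale 1 (997) [FIFO — oldest first]: 213 @ $5.10 + 380 @ $4.55 + 379 @ $7.95 + 25 @ $5.10 = $5,955.85
Ending inventory: 147 @ $5.10 + 106 @ $9.35 = $1,740.80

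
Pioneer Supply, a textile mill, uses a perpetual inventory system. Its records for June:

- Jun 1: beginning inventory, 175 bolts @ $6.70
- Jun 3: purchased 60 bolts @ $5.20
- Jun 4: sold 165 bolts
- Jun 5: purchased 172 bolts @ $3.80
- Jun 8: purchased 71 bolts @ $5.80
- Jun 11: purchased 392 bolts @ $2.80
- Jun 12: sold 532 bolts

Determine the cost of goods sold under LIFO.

Jun 4, 165 sold [LIFO — newest first]: 60 @ $5.20 + 105 @ $6.70 = $1,015.50
Jun 12, 532 sold [LIFO — newest first]: 392 @ $2.80 + 71 @ $5.80 + 69 @ $3.80 = $1,771.60
Total COGS = $1,015.50 + $1,771.60 = $2,787.10
Ending inventory: 70 @ $6.70 + 103 @ $3.80 = $860.40
Check: goods available $3,647.50 = COGS $2,787.10 + ending $860.40

COGS = $2,787.10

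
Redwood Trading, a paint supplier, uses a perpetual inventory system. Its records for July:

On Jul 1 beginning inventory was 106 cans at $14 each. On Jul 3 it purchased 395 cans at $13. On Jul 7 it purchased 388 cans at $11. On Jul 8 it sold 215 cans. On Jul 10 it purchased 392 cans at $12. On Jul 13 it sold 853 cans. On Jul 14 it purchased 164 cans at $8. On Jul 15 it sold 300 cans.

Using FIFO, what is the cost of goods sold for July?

COGS = $16,287

Jul 8, 215 sold [FIFO — oldest first]: 106 @ $14 + 109 @ $13 = $2,901
Jul 13, 853 sold [FIFO — oldest first]: 286 @ $13 + 388 @ $11 + 179 @ $12 = $10,134
Jul 15, 300 sold [FIFO — oldest first]: 213 @ $12 + 87 @ $8 = $3,252
Total COGS = $2,901 + $10,134 + $3,252 = $16,287
Ending inventory: 77 @ $8 = $616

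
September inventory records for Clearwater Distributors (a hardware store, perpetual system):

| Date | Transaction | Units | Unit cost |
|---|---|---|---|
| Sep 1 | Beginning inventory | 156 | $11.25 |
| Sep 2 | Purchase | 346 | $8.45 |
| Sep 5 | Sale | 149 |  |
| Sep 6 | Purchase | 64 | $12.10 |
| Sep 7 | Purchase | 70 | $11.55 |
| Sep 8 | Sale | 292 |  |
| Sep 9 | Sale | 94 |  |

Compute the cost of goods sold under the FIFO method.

COGS = $5,078.00

Sep 5, 149 sold [FIFO — oldest first]: 149 @ $11.25 = $1,676.25
Sep 8, 292 sold [FIFO — oldest first]: 7 @ $11.25 + 285 @ $8.45 = $2,487.00
Sep 9, 94 sold [FIFO — oldest first]: 61 @ $8.45 + 33 @ $12.10 = $914.75
Total COGS = $1,676.25 + $2,487.00 + $914.75 = $5,078.00
Ending inventory: 31 @ $12.10 + 70 @ $11.55 = $1,183.60
Check: goods available $6,261.60 = COGS $5,078.00 + ending $1,183.60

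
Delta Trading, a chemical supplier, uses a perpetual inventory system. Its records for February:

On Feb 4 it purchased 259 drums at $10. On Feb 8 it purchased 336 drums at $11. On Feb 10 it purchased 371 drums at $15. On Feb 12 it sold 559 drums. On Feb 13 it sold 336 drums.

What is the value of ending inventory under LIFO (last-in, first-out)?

Feb 12, 559 sold [LIFO — newest first]: 371 @ $15 + 188 @ $11 = $7,633
Feb 13, 336 sold [LIFO — newest first]: 148 @ $11 + 188 @ $10 = $3,508
Total COGS = $7,633 + $3,508 = $11,141
Ending inventory: 71 @ $10 = $710
Check: goods available $11,851 = COGS $11,141 + ending $710

Ending inventory = $710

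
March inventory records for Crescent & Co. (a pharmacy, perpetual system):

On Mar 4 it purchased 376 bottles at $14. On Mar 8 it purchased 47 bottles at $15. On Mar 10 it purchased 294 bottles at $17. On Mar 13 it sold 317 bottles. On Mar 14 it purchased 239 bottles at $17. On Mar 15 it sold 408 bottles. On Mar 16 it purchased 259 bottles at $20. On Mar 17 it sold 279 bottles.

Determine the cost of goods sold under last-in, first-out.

COGS = $17,256

Mar 13, 317 sold [LIFO — newest first]: 294 @ $17 + 23 @ $15 = $5,343
Mar 15, 408 sold [LIFO — newest first]: 239 @ $17 + 24 @ $15 + 145 @ $14 = $6,453
Mar 17, 279 sold [LIFO — newest first]: 259 @ $20 + 20 @ $14 = $5,460
Total COGS = $5,343 + $6,453 + $5,460 = $17,256
Ending inventory: 211 @ $14 = $2,954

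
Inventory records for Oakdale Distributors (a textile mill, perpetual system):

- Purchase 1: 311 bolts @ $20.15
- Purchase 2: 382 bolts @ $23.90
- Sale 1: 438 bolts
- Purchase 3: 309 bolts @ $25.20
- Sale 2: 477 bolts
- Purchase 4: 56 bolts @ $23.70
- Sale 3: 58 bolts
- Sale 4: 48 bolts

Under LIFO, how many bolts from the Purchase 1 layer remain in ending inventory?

Sale 1 (438) [LIFO — newest first]: 382 @ $23.90 + 56 @ $20.15 = $10,258.20
Sale 2 (477) [LIFO — newest first]: 309 @ $25.20 + 168 @ $20.15 = $11,172.00
Sale 3 (58) [LIFO — newest first]: 56 @ $23.70 + 2 @ $20.15 = $1,367.50
Sale 4 (48) [LIFO — newest first]: 48 @ $20.15 = $967.20
Total COGS = $10,258.20 + $11,172.00 + $1,367.50 + $967.20 = $23,764.90
Ending inventory: 37 @ $20.15 = $745.55

37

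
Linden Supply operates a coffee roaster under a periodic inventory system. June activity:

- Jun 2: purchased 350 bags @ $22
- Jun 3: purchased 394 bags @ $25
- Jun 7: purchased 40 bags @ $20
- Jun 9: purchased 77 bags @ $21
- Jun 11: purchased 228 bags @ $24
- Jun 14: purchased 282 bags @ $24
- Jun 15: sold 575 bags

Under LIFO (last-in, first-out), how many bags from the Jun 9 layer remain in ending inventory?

12

Jun 15, 575 sold [LIFO — newest first]: 282 @ $24 + 228 @ $24 + 65 @ $21 = $13,605
Ending inventory: 350 @ $22 + 394 @ $25 + 40 @ $20 + 12 @ $21 = $18,602
Check: goods available $32,207 = COGS $13,605 + ending $18,602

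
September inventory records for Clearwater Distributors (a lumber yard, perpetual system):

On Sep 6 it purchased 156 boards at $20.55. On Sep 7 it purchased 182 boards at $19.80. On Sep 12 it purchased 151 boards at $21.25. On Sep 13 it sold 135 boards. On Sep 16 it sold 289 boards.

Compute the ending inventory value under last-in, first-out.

Ending inventory = $1,335.75

Sep 13, 135 sold [LIFO — newest first]: 135 @ $21.25 = $2,868.75
Sep 16, 289 sold [LIFO — newest first]: 16 @ $21.25 + 182 @ $19.80 + 91 @ $20.55 = $5,813.65
Total COGS = $2,868.75 + $5,813.65 = $8,682.40
Ending inventory: 65 @ $20.55 = $1,335.75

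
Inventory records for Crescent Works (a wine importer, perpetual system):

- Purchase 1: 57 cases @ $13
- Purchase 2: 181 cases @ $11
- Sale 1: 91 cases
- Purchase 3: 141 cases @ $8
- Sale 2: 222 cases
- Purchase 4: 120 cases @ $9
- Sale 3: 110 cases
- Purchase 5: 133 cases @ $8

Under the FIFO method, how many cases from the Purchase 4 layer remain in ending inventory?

Sale 1 (91) [FIFO — oldest first]: 57 @ $13 + 34 @ $11 = $1,115
Sale 2 (222) [FIFO — oldest first]: 147 @ $11 + 75 @ $8 = $2,217
Sale 3 (110) [FIFO — oldest first]: 66 @ $8 + 44 @ $9 = $924
Total COGS = $1,115 + $2,217 + $924 = $4,256
Ending inventory: 76 @ $9 + 133 @ $8 = $1,748

76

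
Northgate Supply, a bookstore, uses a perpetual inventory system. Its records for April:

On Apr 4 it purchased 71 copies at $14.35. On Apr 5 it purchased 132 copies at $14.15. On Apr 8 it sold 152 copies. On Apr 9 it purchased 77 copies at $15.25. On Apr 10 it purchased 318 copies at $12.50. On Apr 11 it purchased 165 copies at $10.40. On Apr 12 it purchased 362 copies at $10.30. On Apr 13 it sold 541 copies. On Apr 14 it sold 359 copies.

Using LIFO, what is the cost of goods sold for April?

COGS = $12,413.15

Apr 8, 152 sold [LIFO — newest first]: 132 @ $14.15 + 20 @ $14.35 = $2,154.80
Apr 13, 541 sold [LIFO — newest first]: 362 @ $10.30 + 165 @ $10.40 + 14 @ $12.50 = $5,619.60
Apr 14, 359 sold [LIFO — newest first]: 304 @ $12.50 + 55 @ $15.25 = $4,638.75
Total COGS = $2,154.80 + $5,619.60 + $4,638.75 = $12,413.15
Ending inventory: 51 @ $14.35 + 22 @ $15.25 = $1,067.35
Check: goods available $13,480.50 = COGS $12,413.15 + ending $1,067.35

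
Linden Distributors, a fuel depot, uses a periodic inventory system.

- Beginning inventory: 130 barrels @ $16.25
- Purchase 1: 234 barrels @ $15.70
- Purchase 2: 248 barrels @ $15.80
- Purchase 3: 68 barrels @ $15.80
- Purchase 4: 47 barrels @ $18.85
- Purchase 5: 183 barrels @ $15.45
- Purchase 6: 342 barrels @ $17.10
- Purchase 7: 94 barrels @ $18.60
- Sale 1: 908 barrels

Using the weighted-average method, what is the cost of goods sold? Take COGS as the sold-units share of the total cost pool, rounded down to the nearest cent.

COGS = $14,901.04

Sale 1, sell 908: 908/1346 × $22,089.00 → $14,901.04
Ending inventory (cost pool remaining) = $7,187.96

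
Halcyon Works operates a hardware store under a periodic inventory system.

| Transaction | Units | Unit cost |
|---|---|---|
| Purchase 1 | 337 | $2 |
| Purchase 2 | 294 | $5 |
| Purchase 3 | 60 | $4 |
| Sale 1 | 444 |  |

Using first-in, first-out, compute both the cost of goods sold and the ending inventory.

Sale 1 (444) [FIFO — oldest first]: 337 @ $2 + 107 @ $5 = $1,209
Ending inventory: 187 @ $5 + 60 @ $4 = $1,175

COGS = $1,209; ending inventory = $1,175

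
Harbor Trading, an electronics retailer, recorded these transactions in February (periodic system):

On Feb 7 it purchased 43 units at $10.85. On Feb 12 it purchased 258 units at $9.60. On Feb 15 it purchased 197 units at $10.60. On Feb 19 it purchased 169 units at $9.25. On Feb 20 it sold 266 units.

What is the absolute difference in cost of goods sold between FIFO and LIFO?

$15.90

FIFO COGS: 43 @ $10.85 + 223 @ $9.60 = $2,607.35
LIFO COGS: 169 @ $9.25 + 97 @ $10.60 = $2,591.45
Difference = |$2,607.35 − $2,591.45| = $15.90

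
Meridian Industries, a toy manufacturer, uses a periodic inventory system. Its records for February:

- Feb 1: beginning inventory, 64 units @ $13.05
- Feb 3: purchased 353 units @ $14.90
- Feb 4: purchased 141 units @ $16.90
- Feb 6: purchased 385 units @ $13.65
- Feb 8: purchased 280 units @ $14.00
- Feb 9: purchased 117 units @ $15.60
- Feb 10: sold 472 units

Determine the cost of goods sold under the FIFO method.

COGS = $7,024.40

Feb 10, 472 sold [FIFO — oldest first]: 64 @ $13.05 + 353 @ $14.90 + 55 @ $16.90 = $7,024.40
Ending inventory: 86 @ $16.90 + 385 @ $13.65 + 280 @ $14.00 + 117 @ $15.60 = $12,453.85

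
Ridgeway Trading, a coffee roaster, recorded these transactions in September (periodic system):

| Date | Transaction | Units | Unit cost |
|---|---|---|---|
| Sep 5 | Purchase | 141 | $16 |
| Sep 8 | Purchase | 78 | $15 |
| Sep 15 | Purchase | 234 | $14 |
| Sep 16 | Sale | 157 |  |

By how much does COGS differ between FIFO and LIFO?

FIFO COGS: 141 @ $16 + 16 @ $15 = $2,496
LIFO COGS: 157 @ $14 = $2,198
Difference = |$2,496 − $2,198| = $298

$298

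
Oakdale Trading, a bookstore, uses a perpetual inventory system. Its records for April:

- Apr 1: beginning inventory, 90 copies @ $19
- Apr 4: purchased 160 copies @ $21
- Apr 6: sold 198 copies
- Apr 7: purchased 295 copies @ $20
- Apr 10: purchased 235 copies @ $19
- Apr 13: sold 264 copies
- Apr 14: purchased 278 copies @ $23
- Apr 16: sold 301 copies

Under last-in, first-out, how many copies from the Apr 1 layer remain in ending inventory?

Apr 6, 198 sold [LIFO — newest first]: 160 @ $21 + 38 @ $19 = $4,082
Apr 13, 264 sold [LIFO — newest first]: 235 @ $19 + 29 @ $20 = $5,045
Apr 16, 301 sold [LIFO — newest first]: 278 @ $23 + 23 @ $20 = $6,854
Total COGS = $4,082 + $5,045 + $6,854 = $15,981
Ending inventory: 52 @ $19 + 243 @ $20 = $5,848
Check: goods available $21,829 = COGS $15,981 + ending $5,848

52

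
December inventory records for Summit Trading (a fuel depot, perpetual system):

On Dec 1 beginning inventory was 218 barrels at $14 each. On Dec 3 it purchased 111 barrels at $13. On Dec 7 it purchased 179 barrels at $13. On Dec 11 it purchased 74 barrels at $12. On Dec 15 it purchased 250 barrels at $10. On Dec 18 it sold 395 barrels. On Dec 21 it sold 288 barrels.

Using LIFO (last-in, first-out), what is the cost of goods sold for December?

COGS = $8,124

Dec 18, 395 sold [LIFO — newest first]: 250 @ $10 + 74 @ $12 + 71 @ $13 = $4,311
Dec 21, 288 sold [LIFO — newest first]: 108 @ $13 + 111 @ $13 + 69 @ $14 = $3,813
Total COGS = $4,311 + $3,813 = $8,124
Ending inventory: 149 @ $14 = $2,086
Check: goods available $10,210 = COGS $8,124 + ending $2,086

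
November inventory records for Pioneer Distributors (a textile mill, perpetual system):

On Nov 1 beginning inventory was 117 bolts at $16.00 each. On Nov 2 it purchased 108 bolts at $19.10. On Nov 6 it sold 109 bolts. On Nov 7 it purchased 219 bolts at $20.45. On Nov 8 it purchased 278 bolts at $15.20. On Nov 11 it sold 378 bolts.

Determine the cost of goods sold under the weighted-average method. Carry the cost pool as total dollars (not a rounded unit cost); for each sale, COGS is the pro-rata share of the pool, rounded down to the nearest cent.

COGS = $8,524.43

After Nov 1: 117 on hand, pool $1,872.00 (≈ $16.0000 each)
After Nov 2: 225 on hand, pool $3,934.80 (≈ $17.4880 each)
Nov 6, sell 109: 109/225 × $3,934.80 → $1,906.19
After Nov 7: 335 on hand, pool $6,507.16 (≈ $19.4244 each)
After Nov 8: 613 on hand, pool $10,732.76 (≈ $17.5086 each)
Nov 11, sell 378: 378/613 × $10,732.76 → $6,618.24
Total COGS = $1,906.19 + $6,618.24 = $8,524.43
Ending inventory (cost pool remaining) = $4,114.52
Check: goods available $12,638.95 = COGS $8,524.43 + ending $4,114.52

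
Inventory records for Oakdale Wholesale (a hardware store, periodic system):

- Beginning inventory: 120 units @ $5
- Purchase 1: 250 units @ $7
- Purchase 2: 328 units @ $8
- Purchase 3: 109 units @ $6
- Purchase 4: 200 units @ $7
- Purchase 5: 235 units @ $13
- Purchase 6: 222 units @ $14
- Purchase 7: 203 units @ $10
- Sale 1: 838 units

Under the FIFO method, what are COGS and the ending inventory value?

Sale 1 (838) [FIFO — oldest first]: 120 @ $5 + 250 @ $7 + 328 @ $8 + 109 @ $6 + 31 @ $7 = $5,845
Ending inventory: 169 @ $7 + 235 @ $13 + 222 @ $14 + 203 @ $10 = $9,376

COGS = $5,845; ending inventory = $9,376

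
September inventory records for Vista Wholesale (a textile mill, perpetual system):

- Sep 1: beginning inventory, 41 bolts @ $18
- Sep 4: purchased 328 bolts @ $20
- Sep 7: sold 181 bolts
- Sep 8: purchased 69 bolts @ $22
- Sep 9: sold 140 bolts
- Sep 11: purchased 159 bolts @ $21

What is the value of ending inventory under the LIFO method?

Ending inventory = $5,597

Sep 7, 181 sold [LIFO — newest first]: 181 @ $20 = $3,620
Sep 9, 140 sold [LIFO — newest first]: 69 @ $22 + 71 @ $20 = $2,938
Total COGS = $3,620 + $2,938 = $6,558
Ending inventory: 41 @ $18 + 76 @ $20 + 159 @ $21 = $5,597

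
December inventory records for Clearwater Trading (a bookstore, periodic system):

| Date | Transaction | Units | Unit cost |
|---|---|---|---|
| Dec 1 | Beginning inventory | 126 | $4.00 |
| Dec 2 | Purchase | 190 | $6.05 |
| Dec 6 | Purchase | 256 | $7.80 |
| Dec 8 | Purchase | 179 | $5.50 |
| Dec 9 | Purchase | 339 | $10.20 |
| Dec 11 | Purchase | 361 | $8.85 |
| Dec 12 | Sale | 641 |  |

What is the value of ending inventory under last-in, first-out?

Ending inventory = $5,236.60

Dec 12, 641 sold [LIFO — newest first]: 361 @ $8.85 + 280 @ $10.20 = $6,050.85
Ending inventory: 126 @ $4.00 + 190 @ $6.05 + 256 @ $7.80 + 179 @ $5.50 + 59 @ $10.20 = $5,236.60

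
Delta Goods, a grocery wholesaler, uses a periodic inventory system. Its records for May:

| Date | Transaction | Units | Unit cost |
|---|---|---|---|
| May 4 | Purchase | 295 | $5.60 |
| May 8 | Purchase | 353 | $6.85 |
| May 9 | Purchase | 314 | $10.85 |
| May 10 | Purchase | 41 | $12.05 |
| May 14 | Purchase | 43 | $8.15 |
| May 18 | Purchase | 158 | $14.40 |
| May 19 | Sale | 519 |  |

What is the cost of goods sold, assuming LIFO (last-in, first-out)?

May 19, 519 sold [LIFO — newest first]: 158 @ $14.40 + 43 @ $8.15 + 41 @ $12.05 + 277 @ $10.85 = $6,125.15
Ending inventory: 295 @ $5.60 + 353 @ $6.85 + 37 @ $10.85 = $4,471.50

COGS = $6,125.15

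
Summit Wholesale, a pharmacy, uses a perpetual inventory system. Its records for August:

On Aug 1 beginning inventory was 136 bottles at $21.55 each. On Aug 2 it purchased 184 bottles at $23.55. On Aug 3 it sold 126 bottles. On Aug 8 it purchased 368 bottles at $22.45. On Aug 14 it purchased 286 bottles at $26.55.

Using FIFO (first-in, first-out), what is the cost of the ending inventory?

Ending inventory = $20,403.60

Aug 3, 126 sold [FIFO — oldest first]: 126 @ $21.55 = $2,715.30
Ending inventory: 10 @ $21.55 + 184 @ $23.55 + 368 @ $22.45 + 286 @ $26.55 = $20,403.60
Check: goods available $23,118.90 = COGS $2,715.30 + ending $20,403.60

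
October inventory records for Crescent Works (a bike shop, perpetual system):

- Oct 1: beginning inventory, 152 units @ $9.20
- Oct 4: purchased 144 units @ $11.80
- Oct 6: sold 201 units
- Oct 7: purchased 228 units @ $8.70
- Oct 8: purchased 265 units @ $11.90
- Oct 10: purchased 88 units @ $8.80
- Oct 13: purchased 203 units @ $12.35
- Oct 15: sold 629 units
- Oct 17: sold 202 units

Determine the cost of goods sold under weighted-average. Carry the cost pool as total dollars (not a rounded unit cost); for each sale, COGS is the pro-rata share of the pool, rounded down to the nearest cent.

COGS = $11,002.14

After Oct 1: 152 on hand, pool $1,398.40 (≈ $9.2000 each)
After Oct 4: 296 on hand, pool $3,097.60 (≈ $10.4649 each)
Oct 6, sell 201: 201/296 × $3,097.60 → $2,103.43
After Oct 7: 323 on hand, pool $2,977.77 (≈ $9.2191 each)
After Oct 8: 588 on hand, pool $6,131.27 (≈ $10.4273 each)
After Oct 10: 676 on hand, pool $6,905.67 (≈ $10.2155 each)
After Oct 13: 879 on hand, pool $9,412.72 (≈ $10.7084 each)
Oct 15, sell 629: 629/879 × $9,412.72 → $6,735.60
Oct 17, sell 202: 202/250 × $2,677.12 → $2,163.11
Total COGS = $2,103.43 + $6,735.60 + $2,163.11 = $11,002.14
Ending inventory (cost pool remaining) = $514.01
Check: goods available $11,516.15 = COGS $11,002.14 + ending $514.01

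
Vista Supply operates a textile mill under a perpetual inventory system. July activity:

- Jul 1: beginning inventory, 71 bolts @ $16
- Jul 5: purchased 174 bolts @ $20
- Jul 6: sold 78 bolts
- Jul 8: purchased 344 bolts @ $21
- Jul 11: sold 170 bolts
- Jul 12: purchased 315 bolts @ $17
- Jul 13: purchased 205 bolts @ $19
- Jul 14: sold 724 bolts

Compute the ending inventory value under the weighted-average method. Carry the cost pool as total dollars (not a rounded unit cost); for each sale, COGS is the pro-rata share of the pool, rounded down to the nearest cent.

Ending inventory = $2,572.99

After Jul 1: 71 on hand, pool $1,136.00 (≈ $16.0000 each)
After Jul 5: 245 on hand, pool $4,616.00 (≈ $18.8408 each)
Jul 6, sell 78: 78/245 × $4,616.00 → $1,469.58
After Jul 8: 511 on hand, pool $10,370.42 (≈ $20.2944 each)
Jul 11, sell 170: 170/511 × $10,370.42 → $3,450.04
After Jul 12: 656 on hand, pool $12,275.38 (≈ $18.7125 each)
After Jul 13: 861 on hand, pool $16,170.38 (≈ $18.7809 each)
Jul 14, sell 724: 724/861 × $16,170.38 → $13,597.39
Total COGS = $1,469.58 + $3,450.04 + $13,597.39 = $18,517.01
Ending inventory (cost pool remaining) = $2,572.99
Check: goods available $21,090.00 = COGS $18,517.01 + ending $2,572.99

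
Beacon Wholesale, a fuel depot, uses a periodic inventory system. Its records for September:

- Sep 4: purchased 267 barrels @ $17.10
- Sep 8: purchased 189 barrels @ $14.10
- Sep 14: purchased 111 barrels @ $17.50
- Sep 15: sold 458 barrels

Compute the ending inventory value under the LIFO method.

Sep 15, 458 sold [LIFO — newest first]: 111 @ $17.50 + 189 @ $14.10 + 158 @ $17.10 = $7,309.20
Ending inventory: 109 @ $17.10 = $1,863.90
Check: goods available $9,173.10 = COGS $7,309.20 + ending $1,863.90

Ending inventory = $1,863.90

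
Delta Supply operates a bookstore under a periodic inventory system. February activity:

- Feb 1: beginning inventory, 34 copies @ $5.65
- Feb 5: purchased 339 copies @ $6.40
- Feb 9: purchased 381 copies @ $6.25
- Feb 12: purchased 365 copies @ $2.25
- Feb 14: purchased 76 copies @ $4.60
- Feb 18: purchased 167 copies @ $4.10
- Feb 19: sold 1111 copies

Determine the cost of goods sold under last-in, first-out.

Feb 19, 1111 sold [LIFO — newest first]: 167 @ $4.10 + 76 @ $4.60 + 365 @ $2.25 + 381 @ $6.25 + 122 @ $6.40 = $5,017.60
Ending inventory: 34 @ $5.65 + 217 @ $6.40 = $1,580.90
Check: goods available $6,598.50 = COGS $5,017.60 + ending $1,580.90

COGS = $5,017.60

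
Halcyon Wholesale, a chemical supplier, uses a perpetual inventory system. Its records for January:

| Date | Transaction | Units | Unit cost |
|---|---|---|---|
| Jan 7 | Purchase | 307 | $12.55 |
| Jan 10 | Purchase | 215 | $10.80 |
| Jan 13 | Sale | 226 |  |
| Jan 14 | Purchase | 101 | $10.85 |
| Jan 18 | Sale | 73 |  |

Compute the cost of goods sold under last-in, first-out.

COGS = $3,252.10

Jan 13, 226 sold [LIFO — newest first]: 215 @ $10.80 + 11 @ $12.55 = $2,460.05
Jan 18, 73 sold [LIFO — newest first]: 73 @ $10.85 = $792.05
Total COGS = $2,460.05 + $792.05 = $3,252.10
Ending inventory: 296 @ $12.55 + 28 @ $10.85 = $4,018.60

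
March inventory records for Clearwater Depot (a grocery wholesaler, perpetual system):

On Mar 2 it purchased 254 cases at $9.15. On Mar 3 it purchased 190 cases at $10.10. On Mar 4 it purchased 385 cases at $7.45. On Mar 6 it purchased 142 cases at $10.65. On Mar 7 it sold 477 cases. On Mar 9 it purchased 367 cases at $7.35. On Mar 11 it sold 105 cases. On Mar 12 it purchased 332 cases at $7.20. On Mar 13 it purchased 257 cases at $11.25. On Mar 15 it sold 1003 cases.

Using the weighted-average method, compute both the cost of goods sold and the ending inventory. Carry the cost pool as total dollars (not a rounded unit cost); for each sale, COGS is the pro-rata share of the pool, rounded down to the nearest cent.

After Mar 2: 254 on hand, pool $2,324.10 (≈ $9.1500 each)
After Mar 3: 444 on hand, pool $4,243.10 (≈ $9.5565 each)
After Mar 4: 829 on hand, pool $7,111.35 (≈ $8.5782 each)
After Mar 6: 971 on hand, pool $8,623.65 (≈ $8.8812 each)
Mar 7, sell 477: 477/971 × $8,623.65 → $4,236.33
After Mar 9: 861 on hand, pool $7,084.77 (≈ $8.2285 each)
Mar 11, sell 105: 105/861 × $7,084.77 → $863.99
After Mar 12: 1088 on hand, pool $8,611.18 (≈ $7.9147 each)
After Mar 13: 1345 on hand, pool $11,502.43 (≈ $8.5520 each)
Mar 15, sell 1003: 1003/1345 × $11,502.43 → $8,577.64
Total COGS = $4,236.33 + $863.99 + $8,577.64 = $13,677.96
Ending inventory (cost pool remaining) = $2,924.79

COGS = $13,677.96; ending inventory = $2,924.79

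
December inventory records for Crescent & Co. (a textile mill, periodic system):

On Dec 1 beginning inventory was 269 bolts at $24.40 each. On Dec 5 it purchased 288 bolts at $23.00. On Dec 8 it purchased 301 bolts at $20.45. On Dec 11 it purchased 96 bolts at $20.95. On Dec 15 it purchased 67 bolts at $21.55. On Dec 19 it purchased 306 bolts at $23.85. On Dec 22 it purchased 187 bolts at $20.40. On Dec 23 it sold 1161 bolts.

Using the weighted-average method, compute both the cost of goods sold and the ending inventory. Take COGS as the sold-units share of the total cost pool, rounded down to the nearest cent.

COGS = $26,004.40; ending inventory = $7,906.60

Dec 23, sell 1161: 1161/1514 × $33,911.00 → $26,004.40
Ending inventory (cost pool remaining) = $7,906.60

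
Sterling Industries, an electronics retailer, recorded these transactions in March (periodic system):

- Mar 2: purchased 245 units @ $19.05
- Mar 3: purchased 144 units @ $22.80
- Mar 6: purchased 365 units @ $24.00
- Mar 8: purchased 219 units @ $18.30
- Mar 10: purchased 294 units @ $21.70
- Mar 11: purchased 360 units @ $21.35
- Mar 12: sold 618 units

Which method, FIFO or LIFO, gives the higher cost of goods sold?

FIFO

FIFO COGS: 245 @ $19.05 + 144 @ $22.80 + 229 @ $24.00 = $13,446.45
LIFO COGS: 360 @ $21.35 + 258 @ $21.70 = $13,284.60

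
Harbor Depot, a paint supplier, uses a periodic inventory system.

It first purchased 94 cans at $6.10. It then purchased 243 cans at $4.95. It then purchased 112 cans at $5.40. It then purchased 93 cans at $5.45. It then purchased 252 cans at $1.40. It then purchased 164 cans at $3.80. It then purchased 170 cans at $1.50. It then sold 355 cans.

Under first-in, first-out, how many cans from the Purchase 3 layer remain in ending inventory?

94

Sale 1 (355) [FIFO — oldest first]: 94 @ $6.10 + 243 @ $4.95 + 18 @ $5.40 = $1,873.45
Ending inventory: 94 @ $5.40 + 93 @ $5.45 + 252 @ $1.40 + 164 @ $3.80 + 170 @ $1.50 = $2,245.45
Check: goods available $4,118.90 = COGS $1,873.45 + ending $2,245.45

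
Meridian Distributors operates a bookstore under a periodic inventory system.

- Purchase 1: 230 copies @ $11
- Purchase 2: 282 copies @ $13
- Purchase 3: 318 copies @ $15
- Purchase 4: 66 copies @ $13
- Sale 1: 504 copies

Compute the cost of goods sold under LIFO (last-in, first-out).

COGS = $7,188

Sale 1 (504) [LIFO — newest first]: 66 @ $13 + 318 @ $15 + 120 @ $13 = $7,188
Ending inventory: 230 @ $11 + 162 @ $13 = $4,636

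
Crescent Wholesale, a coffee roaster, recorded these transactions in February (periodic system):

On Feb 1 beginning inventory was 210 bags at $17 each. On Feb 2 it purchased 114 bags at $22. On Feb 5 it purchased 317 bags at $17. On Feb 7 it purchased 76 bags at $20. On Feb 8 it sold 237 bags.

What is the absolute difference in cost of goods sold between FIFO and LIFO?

$93

FIFO COGS: 210 @ $17 + 27 @ $22 = $4,164
LIFO COGS: 76 @ $20 + 161 @ $17 = $4,257
Difference = |$4,164 − $4,257| = $93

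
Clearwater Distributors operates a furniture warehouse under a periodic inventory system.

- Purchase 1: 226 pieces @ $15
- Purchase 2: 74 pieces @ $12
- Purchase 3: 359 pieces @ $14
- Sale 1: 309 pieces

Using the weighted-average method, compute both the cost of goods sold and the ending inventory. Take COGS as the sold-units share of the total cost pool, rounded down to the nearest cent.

COGS = $4,362.57; ending inventory = $4,941.43

Sale 1, sell 309: 309/659 × $9,304.00 → $4,362.57
Ending inventory (cost pool remaining) = $4,941.43
Check: goods available $9,304.00 = COGS $4,362.57 + ending $4,941.43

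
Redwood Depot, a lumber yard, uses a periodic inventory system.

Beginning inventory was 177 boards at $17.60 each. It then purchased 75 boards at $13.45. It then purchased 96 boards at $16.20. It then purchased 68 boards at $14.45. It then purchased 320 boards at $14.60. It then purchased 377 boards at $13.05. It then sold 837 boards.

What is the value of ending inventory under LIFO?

Sale 1 (837) [LIFO — newest first]: 377 @ $13.05 + 320 @ $14.60 + 68 @ $14.45 + 72 @ $16.20 = $11,740.85
Ending inventory: 177 @ $17.60 + 75 @ $13.45 + 24 @ $16.20 = $4,512.75

Ending inventory = $4,512.75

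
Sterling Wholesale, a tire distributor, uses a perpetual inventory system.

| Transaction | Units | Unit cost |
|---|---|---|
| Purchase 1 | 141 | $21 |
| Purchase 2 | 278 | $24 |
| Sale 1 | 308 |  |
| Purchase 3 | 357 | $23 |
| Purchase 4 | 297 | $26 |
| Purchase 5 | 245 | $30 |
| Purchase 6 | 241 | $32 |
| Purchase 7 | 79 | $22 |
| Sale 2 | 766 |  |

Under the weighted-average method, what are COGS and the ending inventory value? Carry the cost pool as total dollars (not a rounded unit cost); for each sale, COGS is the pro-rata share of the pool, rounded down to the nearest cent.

COGS = $27,403.05; ending inventory = $14,962.95

After Purchase 1: 141 on hand, pool $2,961.00 (≈ $21.0000 each)
After Purchase 2: 419 on hand, pool $9,633.00 (≈ $22.9905 each)
Sale 1, sell 308: 308/419 × $9,633.00 → $7,081.05
After Purchase 3: 468 on hand, pool $10,762.95 (≈ $22.9978 each)
After Purchase 4: 765 on hand, pool $18,484.95 (≈ $24.1633 each)
After Purchase 5: 1010 on hand, pool $25,834.95 (≈ $25.5792 each)
After Purchase 6: 1251 on hand, pool $33,546.95 (≈ $26.8161 each)
After Purchase 7: 1330 on hand, pool $35,284.95 (≈ $26.5300 each)
Sale 2, sell 766: 766/1330 × $35,284.95 → $20,322.00
Total COGS = $7,081.05 + $20,322.00 = $27,403.05
Ending inventory (cost pool remaining) = $14,962.95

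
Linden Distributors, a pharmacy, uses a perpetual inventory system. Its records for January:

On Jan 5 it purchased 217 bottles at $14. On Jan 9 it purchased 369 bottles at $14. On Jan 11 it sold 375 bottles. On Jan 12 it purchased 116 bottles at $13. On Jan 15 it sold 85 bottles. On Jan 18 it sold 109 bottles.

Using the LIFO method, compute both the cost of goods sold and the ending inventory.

Jan 11, 375 sold [LIFO — newest first]: 369 @ $14 + 6 @ $14 = $5,250
Jan 15, 85 sold [LIFO — newest first]: 85 @ $13 = $1,105
Jan 18, 109 sold [LIFO — newest first]: 31 @ $13 + 78 @ $14 = $1,495
Total COGS = $5,250 + $1,105 + $1,495 = $7,850
Ending inventory: 133 @ $14 = $1,862
Check: goods available $9,712 = COGS $7,850 + ending $1,862

COGS = $7,850; ending inventory = $1,862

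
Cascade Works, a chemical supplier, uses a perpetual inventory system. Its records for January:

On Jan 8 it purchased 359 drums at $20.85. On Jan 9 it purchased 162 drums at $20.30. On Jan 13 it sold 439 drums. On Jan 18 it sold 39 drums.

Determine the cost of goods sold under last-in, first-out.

COGS = $9,877.20

Jan 13, 439 sold [LIFO — newest first]: 162 @ $20.30 + 277 @ $20.85 = $9,064.05
Jan 18, 39 sold [LIFO — newest first]: 39 @ $20.85 = $813.15
Total COGS = $9,064.05 + $813.15 = $9,877.20
Ending inventory: 43 @ $20.85 = $896.55
Check: goods available $10,773.75 = COGS $9,877.20 + ending $896.55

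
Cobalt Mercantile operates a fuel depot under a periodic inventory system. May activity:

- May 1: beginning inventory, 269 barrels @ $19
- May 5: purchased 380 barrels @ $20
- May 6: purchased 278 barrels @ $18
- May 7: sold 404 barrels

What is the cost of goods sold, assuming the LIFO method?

May 7, 404 sold [LIFO — newest first]: 278 @ $18 + 126 @ $20 = $7,524
Ending inventory: 269 @ $19 + 254 @ $20 = $10,191

COGS = $7,524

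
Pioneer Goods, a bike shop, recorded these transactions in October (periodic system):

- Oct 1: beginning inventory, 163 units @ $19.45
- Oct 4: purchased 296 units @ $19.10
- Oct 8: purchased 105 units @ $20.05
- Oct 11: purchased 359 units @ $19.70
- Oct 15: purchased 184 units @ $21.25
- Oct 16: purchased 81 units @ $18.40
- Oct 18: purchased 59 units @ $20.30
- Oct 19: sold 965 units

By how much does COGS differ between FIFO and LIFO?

FIFO COGS: 163 @ $19.45 + 296 @ $19.10 + 105 @ $20.05 + 359 @ $19.70 + 42 @ $21.25 = $18,894.00
LIFO COGS: 59 @ $20.30 + 81 @ $18.40 + 184 @ $21.25 + 359 @ $19.70 + 105 @ $20.05 + 177 @ $19.10 = $19,156.35
Difference = |$18,894.00 − $19,156.35| = $262.35

$262.35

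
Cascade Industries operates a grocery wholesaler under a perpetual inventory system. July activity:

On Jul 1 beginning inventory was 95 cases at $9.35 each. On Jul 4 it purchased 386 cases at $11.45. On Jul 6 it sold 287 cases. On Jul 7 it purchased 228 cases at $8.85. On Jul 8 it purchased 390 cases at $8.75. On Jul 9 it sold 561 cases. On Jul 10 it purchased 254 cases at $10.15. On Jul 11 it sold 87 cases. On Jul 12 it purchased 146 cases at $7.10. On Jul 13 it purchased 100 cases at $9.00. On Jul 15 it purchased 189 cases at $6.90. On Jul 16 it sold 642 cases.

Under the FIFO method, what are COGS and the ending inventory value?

COGS = $15,054.95; ending inventory = $1,502.10

Jul 6, 287 sold [FIFO — oldest first]: 95 @ $9.35 + 192 @ $11.45 = $3,086.65
Jul 9, 561 sold [FIFO — oldest first]: 194 @ $11.45 + 228 @ $8.85 + 139 @ $8.75 = $5,455.35
Jul 11, 87 sold [FIFO — oldest first]: 87 @ $8.75 = $761.25
Jul 16, 642 sold [FIFO — oldest first]: 164 @ $8.75 + 254 @ $10.15 + 146 @ $7.10 + 78 @ $9.00 = $5,751.70
Total COGS = $3,086.65 + $5,455.35 + $761.25 + $5,751.70 = $15,054.95
Ending inventory: 22 @ $9.00 + 189 @ $6.90 = $1,502.10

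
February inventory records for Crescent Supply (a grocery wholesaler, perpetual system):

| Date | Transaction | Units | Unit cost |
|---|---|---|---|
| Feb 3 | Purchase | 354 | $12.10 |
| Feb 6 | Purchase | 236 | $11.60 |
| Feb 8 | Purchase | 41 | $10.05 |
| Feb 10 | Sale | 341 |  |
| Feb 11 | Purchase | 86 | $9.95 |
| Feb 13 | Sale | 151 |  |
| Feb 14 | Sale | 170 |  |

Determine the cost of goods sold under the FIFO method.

COGS = $7,741.50

Feb 10, 341 sold [FIFO — oldest first]: 341 @ $12.10 = $4,126.10
Feb 13, 151 sold [FIFO — oldest first]: 13 @ $12.10 + 138 @ $11.60 = $1,758.10
Feb 14, 170 sold [FIFO — oldest first]: 98 @ $11.60 + 41 @ $10.05 + 31 @ $9.95 = $1,857.30
Total COGS = $4,126.10 + $1,758.10 + $1,857.30 = $7,741.50
Ending inventory: 55 @ $9.95 = $547.25
Check: goods available $8,288.75 = COGS $7,741.50 + ending $547.25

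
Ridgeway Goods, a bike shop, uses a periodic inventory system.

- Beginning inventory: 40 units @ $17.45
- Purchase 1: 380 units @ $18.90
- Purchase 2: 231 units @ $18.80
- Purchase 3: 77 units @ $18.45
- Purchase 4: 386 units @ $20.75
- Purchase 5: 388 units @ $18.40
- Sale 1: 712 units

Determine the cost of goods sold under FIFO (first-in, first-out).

Sale 1 (712) [FIFO — oldest first]: 40 @ $17.45 + 380 @ $18.90 + 231 @ $18.80 + 61 @ $18.45 = $13,348.25
Ending inventory: 16 @ $18.45 + 386 @ $20.75 + 388 @ $18.40 = $15,443.90

COGS = $13,348.25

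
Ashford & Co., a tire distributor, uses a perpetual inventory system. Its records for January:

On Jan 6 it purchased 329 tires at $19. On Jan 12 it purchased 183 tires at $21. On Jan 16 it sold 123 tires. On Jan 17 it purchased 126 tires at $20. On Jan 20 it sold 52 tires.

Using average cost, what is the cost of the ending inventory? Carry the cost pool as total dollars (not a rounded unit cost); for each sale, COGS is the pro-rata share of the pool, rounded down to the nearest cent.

Ending inventory = $9,160.28

After Jan 6: 329 on hand, pool $6,251.00 (≈ $19.0000 each)
After Jan 12: 512 on hand, pool $10,094.00 (≈ $19.7148 each)
Jan 16, sell 123: 123/512 × $10,094.00 → $2,424.92
After Jan 17: 515 on hand, pool $10,189.08 (≈ $19.7846 each)
Jan 20, sell 52: 52/515 × $10,189.08 → $1,028.80
Total COGS = $2,424.92 + $1,028.80 = $3,453.72
Ending inventory (cost pool remaining) = $9,160.28
Check: goods available $12,614.00 = COGS $3,453.72 + ending $9,160.28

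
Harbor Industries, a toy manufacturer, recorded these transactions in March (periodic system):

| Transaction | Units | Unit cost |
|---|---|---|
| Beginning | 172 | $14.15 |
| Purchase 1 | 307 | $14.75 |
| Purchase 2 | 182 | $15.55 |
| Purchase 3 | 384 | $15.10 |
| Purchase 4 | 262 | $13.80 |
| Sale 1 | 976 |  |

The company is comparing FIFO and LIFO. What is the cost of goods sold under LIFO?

COGS = $14,427.10

FIFO COGS: 172 @ $14.15 + 307 @ $14.75 + 182 @ $15.55 + 315 @ $15.10 = $14,548.65
LIFO COGS: 262 @ $13.80 + 384 @ $15.10 + 182 @ $15.55 + 148 @ $14.75 = $14,427.10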